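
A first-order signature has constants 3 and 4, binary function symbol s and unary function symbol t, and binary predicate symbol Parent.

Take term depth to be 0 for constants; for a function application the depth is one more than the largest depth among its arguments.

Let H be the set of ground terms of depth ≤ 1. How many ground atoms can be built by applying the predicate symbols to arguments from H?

First count ground terms of depth ≤ 1.
Count level by level. With function symbols s/2, t/1, the terms of depth ≤ k are the 2 constants together with each function applied to depth-≤(k−1) tuples, so N_k = 2 + N_{k-1}^2 + N_{k-1}.
N_0 = 2
N_1 = 2 + 2^2 + 2 = 8
So |H| = 8.
Each predicate of arity r yields |H|^r ground atoms (one per choice of an r-tuple from H):
  Parent: 8^2 = 64
Total ground atoms: 64.

64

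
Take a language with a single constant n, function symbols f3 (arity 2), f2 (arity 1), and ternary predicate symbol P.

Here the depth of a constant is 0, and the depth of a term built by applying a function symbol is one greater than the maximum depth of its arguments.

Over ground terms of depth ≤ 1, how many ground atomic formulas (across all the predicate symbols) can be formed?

First count ground terms of depth ≤ 1.
Write N_k for the number of ground terms of depth ≤ k. A term of depth ≤ k is either a constant or a function symbol applied to arguments of depth ≤ k−1, so N_k = 1 + N_{k-1}^2 + N_{k-1}.
N_0 = 1
N_1 = 1 + 1^2 + 1 = 3
Explicitly: n, f3(n, n), f2(n).
So |H| = 3.
For each predicate symbol, the number of ground atoms is |H| raised to its arity; summing:
  P: 3^3 = 27
Total ground atoms: 27.

27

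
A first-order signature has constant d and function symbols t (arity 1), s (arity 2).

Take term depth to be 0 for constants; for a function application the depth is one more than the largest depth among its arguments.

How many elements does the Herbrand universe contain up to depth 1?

3

Write N_k for the number of ground terms of depth ≤ k. A term of depth ≤ k is either a constant or a function symbol applied to arguments of depth ≤ k−1, so N_k = 1 + N_{k-1} + N_{k-1}^2.
N_0 = 1
N_1 = 1 + 1 + 1^2 = 3
Explicitly: d, t(d), s(d, d).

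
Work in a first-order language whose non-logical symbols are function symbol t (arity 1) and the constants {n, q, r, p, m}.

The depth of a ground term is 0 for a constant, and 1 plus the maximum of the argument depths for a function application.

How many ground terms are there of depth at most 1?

10

Let N_k = |{terms of depth ≤ k}|. Then N_0 = 5 and N_k = 5 + N_{k-1} for k ≥ 1 (one summand per function symbol, arity giving the exponent).
N_0 = 5
N_1 = 5 + 5 = 10
Explicitly: n, q, r, p, m, t(n), t(q), t(r), t(p), t(m).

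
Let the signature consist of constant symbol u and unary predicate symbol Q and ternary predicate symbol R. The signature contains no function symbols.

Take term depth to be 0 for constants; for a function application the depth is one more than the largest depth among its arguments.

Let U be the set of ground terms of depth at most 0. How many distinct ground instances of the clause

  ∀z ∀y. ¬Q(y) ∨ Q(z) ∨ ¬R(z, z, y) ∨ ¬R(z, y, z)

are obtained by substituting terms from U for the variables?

Ground terms of depth ≤ 0:
  With no function symbols every ground term is a constant, so there is exactly 1 ground term at every depth bound.
  N_0 = 1
So there is exactly 1 ground term available for substitution.
Each of z, y ranges independently over the available ground terms, and distinct assignments produce distinct instances.
Number of ground instances = 1^2 = 1.

1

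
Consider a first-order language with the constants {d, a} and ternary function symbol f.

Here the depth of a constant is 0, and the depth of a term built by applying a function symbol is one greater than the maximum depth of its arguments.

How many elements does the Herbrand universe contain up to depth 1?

Write N_k for the number of ground terms of depth ≤ k. A term of depth ≤ k is either a constant or a function symbol applied to arguments of depth ≤ k−1, so N_k = 2 + N_{k-1}^3.
N_0 = 2
N_1 = 2 + 2^3 = 10

10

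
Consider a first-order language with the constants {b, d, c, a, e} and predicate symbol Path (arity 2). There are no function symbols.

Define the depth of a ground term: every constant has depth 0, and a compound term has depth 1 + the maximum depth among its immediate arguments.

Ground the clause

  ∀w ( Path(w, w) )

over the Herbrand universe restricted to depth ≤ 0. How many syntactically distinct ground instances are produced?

5

Ground terms of depth ≤ 0:
  With no function symbols every ground term is a constant, so there are exactly 5 ground terms at every depth bound.
  N_0 = 5
  Explicitly: b, d, c, a, e.
So there are 5 ground terms available for substitution.
There is 1 variable to instantiate (w),  occurring in at least one literal, so different choices give different ground instances.
Number of ground instances = 5.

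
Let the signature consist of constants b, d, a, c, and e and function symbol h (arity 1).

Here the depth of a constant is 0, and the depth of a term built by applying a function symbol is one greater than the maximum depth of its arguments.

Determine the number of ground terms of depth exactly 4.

If N_k denotes the number of depth-≤k ground terms, the 5 constants give N_0 = 5, and each function symbol of arity r contributes N_{k-1}^r new terms at level k: N_k = 5 + N_{k-1}.
N_0 = 5
N_1 = 5 + 5 = 10
N_2 = 5 + 10 = 15
N_3 = 5 + 15 = 20
N_4 = 5 + 20 = 25
Terms of depth exactly 4: N_4 − N_3 = 25 − 20 = 5.

5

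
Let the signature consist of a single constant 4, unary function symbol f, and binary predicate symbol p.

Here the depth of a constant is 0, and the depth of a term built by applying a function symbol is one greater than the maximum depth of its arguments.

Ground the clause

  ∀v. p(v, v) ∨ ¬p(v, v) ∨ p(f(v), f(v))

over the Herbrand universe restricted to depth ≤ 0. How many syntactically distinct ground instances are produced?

Ground terms of depth ≤ 0:
  Write N_k for the number of ground terms of depth ≤ k. A term of depth ≤ k is either a constant or a function symbol applied to arguments of depth ≤ k−1, so N_k = 1 + N_{k-1}.
  N_0 = 1
  Explicitly: 4.
So there is exactly 1 ground term available for substitution.
The clause has 1 distinct variable (v), which appears in the body. In the free term algebra distinct substitutions yield syntactically distinct ground instances.
Number of ground instances = 1.

1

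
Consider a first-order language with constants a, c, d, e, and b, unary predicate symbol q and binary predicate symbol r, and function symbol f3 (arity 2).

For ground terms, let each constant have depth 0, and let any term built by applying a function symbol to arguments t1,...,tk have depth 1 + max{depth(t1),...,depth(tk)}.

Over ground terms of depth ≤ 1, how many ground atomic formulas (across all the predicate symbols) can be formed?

930

First count ground terms of depth ≤ 1.
If N_k denotes the number of depth-≤k ground terms, the 5 constants give N_0 = 5, and each function symbol of arity r contributes N_{k-1}^r new terms at level k: N_k = 5 + N_{k-1}^2.
N_0 = 5
N_1 = 5 + 5^2 = 30
So |H| = 30.
For each predicate symbol, the number of ground atoms is |H| raised to its arity; summing:
  q: 30;  r: 30^2 = 900
Total ground atoms: 30 + 900 = 930.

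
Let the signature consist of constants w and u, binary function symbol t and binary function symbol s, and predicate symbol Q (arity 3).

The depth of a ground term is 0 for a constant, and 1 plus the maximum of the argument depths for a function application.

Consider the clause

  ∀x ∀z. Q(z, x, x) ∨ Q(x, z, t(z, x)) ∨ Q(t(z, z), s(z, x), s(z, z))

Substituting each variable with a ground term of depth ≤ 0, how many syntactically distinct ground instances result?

4

Ground terms of depth ≤ 0:
  Write N_k for the number of ground terms of depth ≤ k. A term of depth ≤ k is either a constant or a function symbol applied to arguments of depth ≤ k−1, so N_k = 2 + N_{k-1}^2 + N_{k-1}^2.
  N_0 = 2
So there are 2 ground terms available for substitution.
Each of x, z ranges independently over the available ground terms, and distinct assignments produce distinct instances.
Number of ground instances = 2^2 = 4.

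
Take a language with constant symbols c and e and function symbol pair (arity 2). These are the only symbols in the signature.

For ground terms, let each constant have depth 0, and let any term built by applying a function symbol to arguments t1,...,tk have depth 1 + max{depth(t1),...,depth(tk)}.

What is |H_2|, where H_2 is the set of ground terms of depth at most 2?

38

Count level by level. With function symbols pair/2, the terms of depth ≤ k are the 2 constants together with each function applied to depth-≤(k−1) tuples, so N_k = 2 + N_{k-1}^2.
N_0 = 2
N_1 = 2 + 2^2 = 6
N_2 = 2 + 6^2 = 38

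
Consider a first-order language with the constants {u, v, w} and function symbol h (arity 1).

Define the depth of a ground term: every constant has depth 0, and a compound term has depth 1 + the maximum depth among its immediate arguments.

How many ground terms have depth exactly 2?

If N_k denotes the number of depth-≤k ground terms, the 3 constants give N_0 = 3, and each function symbol of arity r contributes N_{k-1}^r new terms at level k: N_k = 3 + N_{k-1}.
N_0 = 3
N_1 = 3 + 3 = 6
N_2 = 3 + 6 = 9
Terms of depth exactly 2: N_2 − N_1 = 9 − 6 = 3.

3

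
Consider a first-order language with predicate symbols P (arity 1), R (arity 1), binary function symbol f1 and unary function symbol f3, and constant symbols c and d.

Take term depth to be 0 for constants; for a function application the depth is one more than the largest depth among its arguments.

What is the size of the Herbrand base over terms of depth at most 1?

First count ground terms of depth ≤ 1.
Write N_k for the number of ground terms of depth ≤ k. A term of depth ≤ k is either a constant or a function symbol applied to arguments of depth ≤ k−1, so N_k = 2 + N_{k-1}^2 + N_{k-1}.
N_0 = 2
N_1 = 2 + 2^2 + 2 = 8
So |H| = 8.
Each predicate of arity r yields |H|^r ground atoms (one per choice of an r-tuple from H):
  P: 8;  R: 8
Total ground atoms: 8 + 8 = 16.

16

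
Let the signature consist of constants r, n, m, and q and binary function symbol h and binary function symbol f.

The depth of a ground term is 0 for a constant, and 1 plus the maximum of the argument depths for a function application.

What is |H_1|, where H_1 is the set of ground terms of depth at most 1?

36

Write N_k for the number of ground terms of depth ≤ k. A term of depth ≤ k is either a constant or a function symbol applied to arguments of depth ≤ k−1, so N_k = 4 + N_{k-1}^2 + N_{k-1}^2.
N_0 = 4
N_1 = 4 + 4^2 + 4^2 = 36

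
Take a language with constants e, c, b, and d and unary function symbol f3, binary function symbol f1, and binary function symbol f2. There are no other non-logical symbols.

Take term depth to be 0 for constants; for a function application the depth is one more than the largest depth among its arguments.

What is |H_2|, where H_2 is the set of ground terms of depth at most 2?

3244

Count level by level. With function symbols f3/1, f1/2, f2/2, the terms of depth ≤ k are the 4 constants together with each function applied to depth-≤(k−1) tuples, so N_k = 4 + N_{k-1} + N_{k-1}^2 + N_{k-1}^2.
N_0 = 4
N_1 = 4 + 4 + 4^2 + 4^2 = 40
N_2 = 4 + 40 + 40^2 + 40^2 = 3244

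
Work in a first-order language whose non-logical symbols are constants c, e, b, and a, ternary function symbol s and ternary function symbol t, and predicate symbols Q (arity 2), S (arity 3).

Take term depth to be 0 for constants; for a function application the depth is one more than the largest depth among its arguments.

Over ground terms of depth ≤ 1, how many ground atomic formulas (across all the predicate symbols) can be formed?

First count ground terms of depth ≤ 1.
Let N_k = |{terms of depth ≤ k}|. Then N_0 = 4 and N_k = 4 + N_{k-1}^3 + N_{k-1}^3 for k ≥ 1 (one summand per function symbol, arity giving the exponent).
N_0 = 4
N_1 = 4 + 4^3 + 4^3 = 132
So |H| = 132.
Ground atoms are formed by filling each argument slot of a predicate with a term from H, so an r-ary predicate gives |H|^r atoms:
  Q: 132^2 = 17424;  S: 132^3 = 2299968
Total ground atoms: 17424 + 2299968 = 2317392.

2317392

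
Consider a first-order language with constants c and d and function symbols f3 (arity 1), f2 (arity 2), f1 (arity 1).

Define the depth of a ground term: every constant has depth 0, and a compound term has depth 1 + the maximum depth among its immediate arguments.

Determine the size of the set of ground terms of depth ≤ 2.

Write N_k for the number of ground terms of depth ≤ k. A term of depth ≤ k is either a constant or a function symbol applied to arguments of depth ≤ k−1, so N_k = 2 + N_{k-1} + N_{k-1}^2 + N_{k-1}.
N_0 = 2
N_1 = 2 + 2 + 2^2 + 2 = 10
N_2 = 2 + 10 + 10^2 + 10 = 122

122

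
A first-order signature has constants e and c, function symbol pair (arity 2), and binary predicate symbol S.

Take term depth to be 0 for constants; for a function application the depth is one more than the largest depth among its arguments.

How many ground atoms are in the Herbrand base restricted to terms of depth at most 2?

First count ground terms of depth ≤ 2.
If N_k denotes the number of depth-≤k ground terms, the 2 constants give N_0 = 2, and each function symbol of arity r contributes N_{k-1}^r new terms at level k: N_k = 2 + N_{k-1}^2.
N_0 = 2
N_1 = 2 + 2^2 = 6
N_2 = 2 + 6^2 = 38
So |H| = 38.
Each predicate of arity r yields |H|^r ground atoms (one per choice of an r-tuple from H):
  S: 38^2 = 1444
Total ground atoms: 1444.

1444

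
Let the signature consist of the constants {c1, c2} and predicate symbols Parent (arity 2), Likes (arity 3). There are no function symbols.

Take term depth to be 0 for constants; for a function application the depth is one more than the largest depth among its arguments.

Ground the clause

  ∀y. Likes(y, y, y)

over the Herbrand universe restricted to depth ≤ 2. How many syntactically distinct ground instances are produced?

Ground terms of depth ≤ 2:
  With no function symbols every ground term is a constant, so there are exactly 2 ground terms at every depth bound.
  N_0 = 2
  N_1 = 2
  N_2 = 2
So there are 2 ground terms available for substitution.
The clause has 1 distinct variable (y), which appears in the body. In the free term algebra distinct substitutions yield syntactically distinct ground instances.
Number of ground instances = 2.

2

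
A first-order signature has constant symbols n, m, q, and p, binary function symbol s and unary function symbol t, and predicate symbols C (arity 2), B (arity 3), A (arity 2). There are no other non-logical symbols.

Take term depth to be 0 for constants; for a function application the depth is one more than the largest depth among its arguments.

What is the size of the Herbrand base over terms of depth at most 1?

First count ground terms of depth ≤ 1.
Write N_k for the number of ground terms of depth ≤ k. A term of depth ≤ k is either a constant or a function symbol applied to arguments of depth ≤ k−1, so N_k = 4 + N_{k-1}^2 + N_{k-1}.
N_0 = 4
N_1 = 4 + 4^2 + 4 = 24
So |H| = 24.
Each predicate of arity r yields |H|^r ground atoms (one per choice of an r-tuple from H):
  C: 24^2 = 576;  B: 24^3 = 13824;  A: 24^2 = 576
Total ground atoms: 576 + 13824 + 576 = 14976.

14976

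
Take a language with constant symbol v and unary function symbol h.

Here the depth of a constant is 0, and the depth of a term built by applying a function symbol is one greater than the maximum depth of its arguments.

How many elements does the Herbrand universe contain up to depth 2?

3

If N_k denotes the number of depth-≤k ground terms, the 1 constant gives N_0 = 1, and each function symbol of arity r contributes N_{k-1}^r new terms at level k: N_k = 1 + N_{k-1}.
N_0 = 1
N_1 = 1 + 1 = 2
N_2 = 1 + 2 = 3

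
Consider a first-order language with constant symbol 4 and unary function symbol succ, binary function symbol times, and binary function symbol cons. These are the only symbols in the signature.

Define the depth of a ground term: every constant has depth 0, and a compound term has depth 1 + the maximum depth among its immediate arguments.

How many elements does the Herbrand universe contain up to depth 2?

37

If N_k denotes the number of depth-≤k ground terms, the 1 constant gives N_0 = 1, and each function symbol of arity r contributes N_{k-1}^r new terms at level k: N_k = 1 + N_{k-1} + N_{k-1}^2 + N_{k-1}^2.
N_0 = 1
N_1 = 1 + 1 + 1^2 + 1^2 = 4
N_2 = 1 + 4 + 4^2 + 4^2 = 37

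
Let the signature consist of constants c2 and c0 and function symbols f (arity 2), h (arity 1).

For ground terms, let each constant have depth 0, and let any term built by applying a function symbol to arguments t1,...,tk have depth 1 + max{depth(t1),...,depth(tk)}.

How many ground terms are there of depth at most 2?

Count level by level. With function symbols f/2, h/1, the terms of depth ≤ k are the 2 constants together with each function applied to depth-≤(k−1) tuples, so N_k = 2 + N_{k-1}^2 + N_{k-1}.
N_0 = 2
N_1 = 2 + 2^2 + 2 = 8
N_2 = 2 + 8^2 + 8 = 74

74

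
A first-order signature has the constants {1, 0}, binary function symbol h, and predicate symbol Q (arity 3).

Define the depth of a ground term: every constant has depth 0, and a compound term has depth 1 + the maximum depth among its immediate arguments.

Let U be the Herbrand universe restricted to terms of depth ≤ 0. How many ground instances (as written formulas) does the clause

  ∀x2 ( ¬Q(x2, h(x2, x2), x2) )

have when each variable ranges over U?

Ground terms of depth ≤ 0:
  If N_k denotes the number of depth-≤k ground terms, the 2 constants give N_0 = 2, and each function symbol of arity r contributes N_{k-1}^r new terms at level k: N_k = 2 + N_{k-1}^2.
  N_0 = 2
  Explicitly: 1, 0.
So there are 2 ground terms available for substitution.
The variable x2 ranges independently over the available ground terms, and distinct assignments produce distinct instances.
Number of ground instances = 2.

2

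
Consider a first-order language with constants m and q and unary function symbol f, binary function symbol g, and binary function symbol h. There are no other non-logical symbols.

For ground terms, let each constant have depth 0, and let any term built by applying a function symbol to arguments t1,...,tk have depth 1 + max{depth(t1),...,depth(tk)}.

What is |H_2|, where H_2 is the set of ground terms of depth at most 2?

302

Write N_k for the number of ground terms of depth ≤ k. A term of depth ≤ k is either a constant or a function symbol applied to arguments of depth ≤ k−1, so N_k = 2 + N_{k-1} + N_{k-1}^2 + N_{k-1}^2.
N_0 = 2
N_1 = 2 + 2 + 2^2 + 2^2 = 12
N_2 = 2 + 12 + 12^2 + 12^2 = 302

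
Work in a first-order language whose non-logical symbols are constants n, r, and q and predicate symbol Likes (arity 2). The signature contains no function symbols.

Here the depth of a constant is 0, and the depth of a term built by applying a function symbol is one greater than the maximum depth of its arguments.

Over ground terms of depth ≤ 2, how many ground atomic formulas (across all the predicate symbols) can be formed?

9

First count ground terms of depth ≤ 2.
With no function symbols every ground term is a constant, so there are exactly 3 ground terms at every depth bound.
N_0 = 3
N_1 = 3
N_2 = 3
So |H| = 3.
Each predicate of arity r yields |H|^r ground atoms (one per choice of an r-tuple from H):
  Likes: 3^2 = 9
Total ground atoms: 9.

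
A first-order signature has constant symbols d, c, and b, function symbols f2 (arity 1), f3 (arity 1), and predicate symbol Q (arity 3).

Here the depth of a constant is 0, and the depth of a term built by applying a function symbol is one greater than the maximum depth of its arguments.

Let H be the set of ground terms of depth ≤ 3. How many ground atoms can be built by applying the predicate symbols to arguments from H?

First count ground terms of depth ≤ 3.
Write N_k for the number of ground terms of depth ≤ k. A term of depth ≤ k is either a constant or a function symbol applied to arguments of depth ≤ k−1, so N_k = 3 + N_{k-1} + N_{k-1}.
N_0 = 3
N_1 = 3 + 3 + 3 = 9
N_2 = 3 + 9 + 9 = 21
N_3 = 3 + 21 + 21 = 45
So |H| = 45.
For each predicate symbol, the number of ground atoms is |H| raised to its arity; summing:
  Q: 45^3 = 91125
Total ground atoms: 91125.

91125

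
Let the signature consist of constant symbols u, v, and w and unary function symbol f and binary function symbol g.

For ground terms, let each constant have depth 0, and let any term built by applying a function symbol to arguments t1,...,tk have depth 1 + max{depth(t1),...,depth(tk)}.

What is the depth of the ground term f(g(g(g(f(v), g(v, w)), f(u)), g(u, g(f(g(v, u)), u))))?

6

depth(f(v)) = 1 + depth(v) = 1 + 0 = 1
depth(g(v, w)) = 1 + max(0, 0) = 1
depth(g(f(v), g(v, w))) = 1 + max(1, 1) = 2
depth(f(u)) = 1 + depth(u) = 1 + 0 = 1
depth(g(g(f(v), g(v, w)), f(u))) = 1 + max(2, 1) = 3
depth(g(v, u)) = 1 + max(0, 0) = 1
depth(f(g(v, u))) = 1 + depth(g(v, u)) = 1 + 1 = 2
depth(g(f(g(v, u)), u)) = 1 + max(2, 0) = 3
depth(g(u, g(f(g(v, u)), u))) = 1 + max(0, 3) = 4
depth(g(g(g(f(v), g(v, w)), f(u)), g(u, g(f(g(v, u)), u)))) = 1 + max(3, 4) = 5
depth(f(g(g(g(f(v), g(v, w)), f(u)), g(u, g(f(g(v, u)), u))))) = 1 + depth(g(g(g(f(v), g(v, w)), f(u)), g(u, g(f(g(v, u)), u)))) = 1 + 5 = 6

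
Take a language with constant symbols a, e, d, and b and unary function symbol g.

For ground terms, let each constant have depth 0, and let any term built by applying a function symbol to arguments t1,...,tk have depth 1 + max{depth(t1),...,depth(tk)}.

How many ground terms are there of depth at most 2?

12

Write N_k for the number of ground terms of depth ≤ k. A term of depth ≤ k is either a constant or a function symbol applied to arguments of depth ≤ k−1, so N_k = 4 + N_{k-1}.
N_0 = 4
N_1 = 4 + 4 = 8
N_2 = 4 + 8 = 12
Explicitly: a, e, d, b, g(a), g(e), g(d), g(b), g(g(a)), g(g(e)), g(g(d)), g(g(b)).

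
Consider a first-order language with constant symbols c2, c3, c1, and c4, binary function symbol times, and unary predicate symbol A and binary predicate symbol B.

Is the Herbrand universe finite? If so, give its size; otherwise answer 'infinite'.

The signature has at least one function symbol (times, arity 2) and at least one constant (c2).
Iterating times gives infinitely many distinct ground terms: c2, times(c2, c2), times(times(c2, c2), times(c2, c2)), ...
So the Herbrand universe is infinite.

infinite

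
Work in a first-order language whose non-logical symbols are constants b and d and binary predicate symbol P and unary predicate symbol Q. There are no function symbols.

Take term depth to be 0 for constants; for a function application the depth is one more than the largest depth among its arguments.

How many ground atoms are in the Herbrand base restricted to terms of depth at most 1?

First count ground terms of depth ≤ 1.
With no function symbols every ground term is a constant, so there are exactly 2 ground terms at every depth bound.
N_0 = 2
N_1 = 2
So |H| = 2.
A ground atom is a predicate applied to a tuple of terms from H, so the count is the sum over predicates of |H|^arity:
  P: 2^2 = 4;  Q: 2
Total ground atoms: 4 + 2 = 6.

6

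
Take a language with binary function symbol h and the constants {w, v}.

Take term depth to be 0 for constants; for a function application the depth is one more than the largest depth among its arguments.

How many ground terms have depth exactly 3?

If N_k denotes the number of depth-≤k ground terms, the 2 constants give N_0 = 2, and each function symbol of arity r contributes N_{k-1}^r new terms at level k: N_k = 2 + N_{k-1}^2.
N_0 = 2
N_1 = 2 + 2^2 = 6
N_2 = 2 + 6^2 = 38
N_3 = 2 + 38^2 = 1446
Terms of depth exactly 3: N_3 − N_2 = 1446 − 38 = 1408.

1408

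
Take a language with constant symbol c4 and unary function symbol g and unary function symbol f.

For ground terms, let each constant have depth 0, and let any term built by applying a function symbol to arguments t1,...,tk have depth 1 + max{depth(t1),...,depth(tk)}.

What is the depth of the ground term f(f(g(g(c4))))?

4

depth(g(c4)) = 1 + depth(c4) = 1 + 0 = 1
depth(g(g(c4))) = 1 + depth(g(c4)) = 1 + 1 = 2
depth(f(g(g(c4)))) = 1 + depth(g(g(c4))) = 1 + 2 = 3
depth(f(f(g(g(c4))))) = 1 + depth(f(g(g(c4)))) = 1 + 3 = 4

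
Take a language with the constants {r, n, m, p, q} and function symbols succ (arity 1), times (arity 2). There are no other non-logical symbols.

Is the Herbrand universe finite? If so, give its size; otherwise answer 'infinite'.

infinite

The signature has at least one function symbol (succ, arity 1) and at least one constant (r).
Iterating succ gives infinitely many distinct ground terms: r, succ(r), succ(succ(r)), ...
So the Herbrand universe is infinite.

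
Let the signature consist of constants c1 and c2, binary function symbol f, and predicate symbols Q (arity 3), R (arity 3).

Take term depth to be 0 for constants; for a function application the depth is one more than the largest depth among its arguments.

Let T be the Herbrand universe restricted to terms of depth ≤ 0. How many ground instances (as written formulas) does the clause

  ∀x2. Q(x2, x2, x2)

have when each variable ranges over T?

Ground terms of depth ≤ 0:
  Count level by level. With function symbols f/2, the terms of depth ≤ k are the 2 constants together with each function applied to depth-≤(k−1) tuples, so N_k = 2 + N_{k-1}^2.
  N_0 = 2
  Explicitly: c1, c2.
So there are 2 ground terms available for substitution.
The body mentions the single quantified variable x2; since ground terms form a free algebra, no two substitutions collapse to the same formula.
Number of ground instances = 2.

2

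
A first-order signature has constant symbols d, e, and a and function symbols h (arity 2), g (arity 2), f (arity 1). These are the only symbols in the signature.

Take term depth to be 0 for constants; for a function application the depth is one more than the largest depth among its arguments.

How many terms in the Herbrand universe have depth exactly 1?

Count level by level. With function symbols h/2, g/2, f/1, the terms of depth ≤ k are the 3 constants together with each function applied to depth-≤(k−1) tuples, so N_k = 3 + N_{k-1}^2 + N_{k-1}^2 + N_{k-1}.
N_0 = 3
N_1 = 3 + 3^2 + 3^2 + 3 = 24
Terms of depth exactly 1: N_1 − N_0 = 24 − 3 = 21.

21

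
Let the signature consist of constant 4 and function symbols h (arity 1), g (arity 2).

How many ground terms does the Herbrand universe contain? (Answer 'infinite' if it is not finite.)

The signature has at least one function symbol (h, arity 1) and at least one constant (4).
Iterating h gives infinitely many distinct ground terms: 4, h(4), h(h(4)), ...
So the Herbrand universe is infinite.

infinite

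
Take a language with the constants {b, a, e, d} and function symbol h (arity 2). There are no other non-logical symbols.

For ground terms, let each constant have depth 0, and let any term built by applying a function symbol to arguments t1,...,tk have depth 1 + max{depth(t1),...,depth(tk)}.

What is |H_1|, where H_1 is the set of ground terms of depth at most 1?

If N_k denotes the number of depth-≤k ground terms, the 4 constants give N_0 = 4, and each function symbol of arity r contributes N_{k-1}^r new terms at level k: N_k = 4 + N_{k-1}^2.
N_0 = 4
N_1 = 4 + 4^2 = 20

20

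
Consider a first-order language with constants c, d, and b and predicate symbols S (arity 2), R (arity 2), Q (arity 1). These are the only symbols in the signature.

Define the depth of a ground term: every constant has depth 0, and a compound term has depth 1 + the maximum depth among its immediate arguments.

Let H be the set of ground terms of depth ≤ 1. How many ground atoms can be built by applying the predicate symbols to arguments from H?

First count ground terms of depth ≤ 1.
With no function symbols every ground term is a constant, so there are exactly 3 ground terms at every depth bound.
N_0 = 3
N_1 = 3
Explicitly: c, d, b.
So |H| = 3.
A ground atom is a predicate applied to a tuple of terms from H, so the count is the sum over predicates of |H|^arity:
  S: 3^2 = 9;  R: 3^2 = 9;  Q: 3
Total ground atoms: 9 + 9 + 3 = 21.

21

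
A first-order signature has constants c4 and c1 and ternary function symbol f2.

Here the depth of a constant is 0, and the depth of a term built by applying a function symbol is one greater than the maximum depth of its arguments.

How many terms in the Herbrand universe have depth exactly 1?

Write N_k for the number of ground terms of depth ≤ k. A term of depth ≤ k is either a constant or a function symbol applied to arguments of depth ≤ k−1, so N_k = 2 + N_{k-1}^3.
N_0 = 2
N_1 = 2 + 2^3 = 10
Terms of depth exactly 1: N_1 − N_0 = 10 − 2 = 8.

8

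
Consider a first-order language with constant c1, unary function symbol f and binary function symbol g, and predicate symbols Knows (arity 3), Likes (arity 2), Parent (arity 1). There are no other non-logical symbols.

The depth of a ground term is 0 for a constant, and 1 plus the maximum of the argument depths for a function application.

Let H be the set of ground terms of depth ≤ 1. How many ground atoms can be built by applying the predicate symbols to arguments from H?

39

First count ground terms of depth ≤ 1.
Let N_k = |{terms of depth ≤ k}|. Then N_0 = 1 and N_k = 1 + N_{k-1} + N_{k-1}^2 for k ≥ 1 (one summand per function symbol, arity giving the exponent).
N_0 = 1
N_1 = 1 + 1 + 1^2 = 3
Explicitly: c1, f(c1), g(c1, c1).
So |H| = 3.
Ground atoms are formed by filling each argument slot of a predicate with a term from H, so an r-ary predicate gives |H|^r atoms:
  Knows: 3^3 = 27;  Likes: 3^2 = 9;  Parent: 3
Total ground atoms: 27 + 9 + 3 = 39.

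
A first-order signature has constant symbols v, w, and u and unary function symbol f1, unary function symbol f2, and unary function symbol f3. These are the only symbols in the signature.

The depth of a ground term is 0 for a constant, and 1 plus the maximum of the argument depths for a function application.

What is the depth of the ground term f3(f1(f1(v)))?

3

depth(f1(v)) = 1 + depth(v) = 1 + 0 = 1
depth(f1(f1(v))) = 1 + depth(f1(v)) = 1 + 1 = 2
depth(f3(f1(f1(v)))) = 1 + depth(f1(f1(v))) = 1 + 2 = 3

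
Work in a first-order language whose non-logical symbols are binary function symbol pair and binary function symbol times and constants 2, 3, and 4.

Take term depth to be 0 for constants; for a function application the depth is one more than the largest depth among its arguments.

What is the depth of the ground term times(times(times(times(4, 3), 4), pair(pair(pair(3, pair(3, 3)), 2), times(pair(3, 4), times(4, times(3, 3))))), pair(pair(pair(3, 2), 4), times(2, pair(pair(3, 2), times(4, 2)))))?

6

depth(times(4, 3)) = 1 + max(0, 0) = 1
depth(times(times(4, 3), 4)) = 1 + max(1, 0) = 2
depth(pair(3, 3)) = 1 + max(0, 0) = 1
depth(pair(3, pair(3, 3))) = 1 + max(0, 1) = 2
depth(pair(pair(3, pair(3, 3)), 2)) = 1 + max(2, 0) = 3
depth(pair(3, 4)) = 1 + max(0, 0) = 1
depth(times(3, 3)) = 1 + max(0, 0) = 1
depth(times(4, times(3, 3))) = 1 + max(0, 1) = 2
depth(times(pair(3, 4), times(4, times(3, 3)))) = 1 + max(1, 2) = 3
depth(pair(pair(pair(3, pair(3, 3)), 2), times(pair(3, 4), times(4, times(3, 3))))) = 1 + max(3, 3) = 4
depth(times(times(times(4, 3), 4), pair(pair(pair(3, pair(3, 3)), 2), times(pair(3, 4), times(4, times(3, 3)))))) = 1 + max(2, 4) = 5
depth(pair(3, 2)) = 1 + max(0, 0) = 1
depth(pair(pair(3, 2), 4)) = 1 + max(1, 0) = 2
depth(times(4, 2)) = 1 + max(0, 0) = 1
depth(pair(pair(3, 2), times(4, 2))) = 1 + max(1, 1) = 2
depth(times(2, pair(pair(3, 2), times(4, 2)))) = 1 + max(0, 2) = 3
depth(pair(pair(pair(3, 2), 4), times(2, pair(pair(3, 2), times(4, 2))))) = 1 + max(2, 3) = 4
depth(times(times(times(times(4, 3), 4), pair(pair(pair(3, pair(3, 3)), 2), times(pair(3, 4), times(4, times(3, 3))))), pair(pair(pair(3, 2), 4), times(2, pair(pair(3, 2), times(4, 2)))))) = 1 + max(5, 4) = 6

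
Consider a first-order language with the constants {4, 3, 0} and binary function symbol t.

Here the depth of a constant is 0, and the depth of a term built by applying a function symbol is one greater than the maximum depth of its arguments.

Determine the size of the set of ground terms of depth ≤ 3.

Write N_k for the number of ground terms of depth ≤ k. A term of depth ≤ k is either a constant or a function symbol applied to arguments of depth ≤ k−1, so N_k = 3 + N_{k-1}^2.
N_0 = 3
N_1 = 3 + 3^2 = 12
N_2 = 3 + 12^2 = 147
N_3 = 3 + 147^2 = 21612

21612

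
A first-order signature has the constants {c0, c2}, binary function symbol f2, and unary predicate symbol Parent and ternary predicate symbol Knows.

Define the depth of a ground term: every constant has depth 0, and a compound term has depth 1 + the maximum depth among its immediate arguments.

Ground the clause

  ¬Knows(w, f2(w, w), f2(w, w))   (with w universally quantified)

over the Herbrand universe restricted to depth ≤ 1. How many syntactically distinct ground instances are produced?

6

Ground terms of depth ≤ 1:
  Let N_k count ground terms of depth at most k. Each non-constant term of depth ≤ k is some function symbol applied to depth-≤(k−1) arguments, giving N_k = 2 + N_{k-1}^2.
  N_0 = 2
  N_1 = 2 + 2^2 = 6
  Explicitly: c0, c2, f2(c0, c0), f2(c0, c2), f2(c2, c0), f2(c2, c2).
So there are 6 ground terms available for substitution.
The body mentions the single quantified variable w; since ground terms form a free algebra, no two substitutions collapse to the same formula.
Number of ground instances = 6.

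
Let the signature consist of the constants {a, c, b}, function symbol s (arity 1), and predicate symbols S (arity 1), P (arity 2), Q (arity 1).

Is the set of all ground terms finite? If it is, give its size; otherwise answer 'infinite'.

infinite

The signature has at least one function symbol (s, arity 1) and at least one constant (a).
Iterating s gives infinitely many distinct ground terms: a, s(a), s(s(a)), ...
So the Herbrand universe is infinite.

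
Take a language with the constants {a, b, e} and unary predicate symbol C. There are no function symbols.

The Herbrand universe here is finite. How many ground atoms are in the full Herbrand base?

With no function symbols, the Herbrand universe is just the 3 constants.
Ground atoms per predicate: C: 3.
Herbrand base size = 3 = 3.

3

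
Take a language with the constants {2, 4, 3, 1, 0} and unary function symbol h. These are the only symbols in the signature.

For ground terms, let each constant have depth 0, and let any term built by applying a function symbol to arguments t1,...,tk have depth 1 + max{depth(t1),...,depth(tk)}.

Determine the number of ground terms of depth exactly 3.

Count level by level. With function symbols h/1, the terms of depth ≤ k are the 5 constants together with each function applied to depth-≤(k−1) tuples, so N_k = 5 + N_{k-1}.
N_0 = 5
N_1 = 5 + 5 = 10
N_2 = 5 + 10 = 15
N_3 = 5 + 15 = 20
Terms of depth exactly 3: N_3 − N_2 = 20 − 15 = 5.

5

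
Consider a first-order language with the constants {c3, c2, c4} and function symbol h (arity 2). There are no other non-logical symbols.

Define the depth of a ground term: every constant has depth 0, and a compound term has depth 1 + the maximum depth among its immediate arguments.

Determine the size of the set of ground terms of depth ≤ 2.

147

If N_k denotes the number of depth-≤k ground terms, the 3 constants give N_0 = 3, and each function symbol of arity r contributes N_{k-1}^r new terms at level k: N_k = 3 + N_{k-1}^2.
N_0 = 3
N_1 = 3 + 3^2 = 12
N_2 = 3 + 12^2 = 147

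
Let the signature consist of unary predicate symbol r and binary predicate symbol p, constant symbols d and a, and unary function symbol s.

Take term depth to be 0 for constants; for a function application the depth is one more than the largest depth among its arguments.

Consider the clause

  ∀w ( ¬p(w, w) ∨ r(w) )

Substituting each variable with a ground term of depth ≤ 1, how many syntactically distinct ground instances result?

Ground terms of depth ≤ 1:
  If N_k denotes the number of depth-≤k ground terms, the 2 constants give N_0 = 2, and each function symbol of arity r contributes N_{k-1}^r new terms at level k: N_k = 2 + N_{k-1}.
  N_0 = 2
  N_1 = 2 + 2 = 4
So there are 4 ground terms available for substitution.
There is 1 variable to instantiate (w),  occurring in at least one literal, so different choices give different ground instances.
Number of ground instances = 4.

4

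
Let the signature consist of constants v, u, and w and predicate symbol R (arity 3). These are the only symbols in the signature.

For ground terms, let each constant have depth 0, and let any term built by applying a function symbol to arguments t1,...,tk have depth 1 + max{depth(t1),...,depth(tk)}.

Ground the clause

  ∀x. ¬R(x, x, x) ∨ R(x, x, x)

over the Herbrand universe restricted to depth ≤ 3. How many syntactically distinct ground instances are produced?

3

Ground terms of depth ≤ 3:
  With no function symbols every ground term is a constant, so there are exactly 3 ground terms at every depth bound.
  N_0 = 3
  N_1 = 3
  N_2 = 3
  N_3 = 3
  Explicitly: v, u, w.
So there are 3 ground terms available for substitution.
The variable x ranges independently over the available ground terms, and distinct assignments produce distinct instances.
Number of ground instances = 3.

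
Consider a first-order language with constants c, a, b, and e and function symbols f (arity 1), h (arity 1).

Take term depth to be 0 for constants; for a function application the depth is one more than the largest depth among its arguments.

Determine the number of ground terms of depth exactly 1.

8

Write N_k for the number of ground terms of depth ≤ k. A term of depth ≤ k is either a constant or a function symbol applied to arguments of depth ≤ k−1, so N_k = 4 + N_{k-1} + N_{k-1}.
N_0 = 4
N_1 = 4 + 4 + 4 = 12
Terms of depth exactly 1: N_1 − N_0 = 12 − 4 = 8.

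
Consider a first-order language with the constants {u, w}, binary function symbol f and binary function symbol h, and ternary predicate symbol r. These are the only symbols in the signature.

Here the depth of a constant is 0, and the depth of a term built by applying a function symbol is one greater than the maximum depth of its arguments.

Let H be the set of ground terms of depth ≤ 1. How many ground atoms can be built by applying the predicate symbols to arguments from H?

1000

First count ground terms of depth ≤ 1.
Let N_k count ground terms of depth at most k. Each non-constant term of depth ≤ k is some function symbol applied to depth-≤(k−1) arguments, giving N_k = 2 + N_{k-1}^2 + N_{k-1}^2.
N_0 = 2
N_1 = 2 + 2^2 + 2^2 = 10
So |H| = 10.
A ground atom is a predicate applied to a tuple of terms from H, so the count is the sum over predicates of |H|^arity:
  r: 10^3 = 1000
Total ground atoms: 1000.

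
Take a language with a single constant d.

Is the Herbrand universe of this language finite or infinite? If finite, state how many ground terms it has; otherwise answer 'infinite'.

1

There are no function symbols, so the only ground term is the single constant.
The Herbrand universe is {d}, finite with 1 element.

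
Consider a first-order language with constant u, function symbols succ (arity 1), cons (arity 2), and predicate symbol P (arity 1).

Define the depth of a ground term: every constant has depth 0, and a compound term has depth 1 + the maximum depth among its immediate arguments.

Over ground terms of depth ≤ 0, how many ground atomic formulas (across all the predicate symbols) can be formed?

1

First count ground terms of depth ≤ 0.
Write N_k for the number of ground terms of depth ≤ k. A term of depth ≤ k is either a constant or a function symbol applied to arguments of depth ≤ k−1, so N_k = 1 + N_{k-1} + N_{k-1}^2.
N_0 = 1
Explicitly: u.
So |H| = 1.
Each predicate of arity r yields |H|^r ground atoms (one per choice of an r-tuple from H):
  P: 1
Total ground atoms: 1.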